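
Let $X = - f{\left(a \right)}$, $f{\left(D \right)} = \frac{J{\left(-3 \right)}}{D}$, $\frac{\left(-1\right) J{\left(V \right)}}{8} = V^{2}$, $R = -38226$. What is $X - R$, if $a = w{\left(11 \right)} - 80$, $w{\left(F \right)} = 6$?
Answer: $\frac{1414326}{37} \approx 38225.0$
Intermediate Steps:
$J{\left(V \right)} = - 8 V^{2}$
$a = -74$ ($a = 6 - 80 = -74$)
$f{\left(D \right)} = - \frac{72}{D}$ ($f{\left(D \right)} = \frac{\left(-8\right) \left(-3\right)^{2}}{D} = \frac{\left(-8\right) 9}{D} = - \frac{72}{D}$)
$X = - \frac{36}{37}$ ($X = - \frac{-72}{-74} = - \frac{\left(-72\right) \left(-1\right)}{74} = \left(-1\right) \frac{36}{37} = - \frac{36}{37} \approx -0.97297$)
$X - R = - \frac{36}{37} - -38226 = - \frac{36}{37} + 38226 = \frac{1414326}{37}$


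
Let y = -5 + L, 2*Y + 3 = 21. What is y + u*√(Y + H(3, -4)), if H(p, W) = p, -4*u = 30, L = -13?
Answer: -18 - 15*√3 ≈ -43.981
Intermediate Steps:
Y = 9 (Y = -3/2 + (½)*21 = -3/2 + 21/2 = 9)
u = -15/2 (u = -¼*30 = -15/2 ≈ -7.5000)
y = -18 (y = -5 - 13 = -18)
y + u*√(Y + H(3, -4)) = -18 - 15*√(9 + 3)/2 = -18 - 15*√3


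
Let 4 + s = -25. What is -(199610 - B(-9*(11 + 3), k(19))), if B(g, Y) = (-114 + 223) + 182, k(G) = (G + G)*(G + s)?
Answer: -199319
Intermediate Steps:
s = -29 (s = -4 - 25 = -29)
k(G) = 2*G*(-29 + G) (k(G) = (G + G)*(G - 29) = (2*G)*(-29 + G) = 2*G*(-29 + G))
B(g, Y) = 291 (B(g, Y) = 109 + 182 = 291)
-(199610 - B(-9*(11 + 3), k(19))) = -(199610 - 1*291) = -(199610 - 291) = -1*199319 = -199319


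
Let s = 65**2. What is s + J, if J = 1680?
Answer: 5905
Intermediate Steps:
s = 4225
s + J = 4225 + 1680 = 5905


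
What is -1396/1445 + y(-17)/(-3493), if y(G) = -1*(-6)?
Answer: -4884898/5047385 ≈ -0.96781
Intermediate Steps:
y(G) = 6
-1396/1445 + y(-17)/(-3493) = -1396/1445 + 6/(-3493) = -1396*1/1445 + 6*(-1/3493) = -1396/1445 - 6/3493 = -4884898/5047385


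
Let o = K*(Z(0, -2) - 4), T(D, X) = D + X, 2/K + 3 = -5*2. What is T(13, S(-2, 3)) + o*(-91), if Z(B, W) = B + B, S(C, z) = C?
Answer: -45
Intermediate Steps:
K = -2/13 (K = 2/(-3 - 5*2) = 2/(-3 - 10) = 2/(-13) = 2*(-1/13) = -2/13 ≈ -0.15385)
Z(B, W) = 2*B
o = 8/13 (o = -2*(2*0 - 4)/13 = -2*(0 - 4)/13 = -2/13*(-4) = 8/13 ≈ 0.61539)
T(13, S(-2, 3)) + o*(-91) = (13 - 2) + (8/13)*(-91) = 11 - 56 = -45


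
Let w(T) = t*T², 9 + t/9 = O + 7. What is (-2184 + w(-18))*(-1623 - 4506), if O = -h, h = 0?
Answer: 49130064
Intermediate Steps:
O = 0 (O = -1*0 = 0)
t = -18 (t = -81 + 9*(0 + 7) = -81 + 9*7 = -81 + 63 = -18)
w(T) = -18*T²
(-2184 + w(-18))*(-1623 - 4506) = (-2184 - 18*(-18)²)*(-1623 - 4506) = (-2184 - 18*324)*(-6129) = (-2184 - 5832)*(-6129) = -8016*(-6129) = 49130064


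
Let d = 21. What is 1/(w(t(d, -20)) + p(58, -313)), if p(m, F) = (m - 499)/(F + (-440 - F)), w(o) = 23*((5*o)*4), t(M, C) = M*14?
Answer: 440/59506041 ≈ 7.3942e-6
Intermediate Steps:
t(M, C) = 14*M
w(o) = 460*o (w(o) = 23*(20*o) = 460*o)
p(m, F) = 499/440 - m/440 (p(m, F) = (-499 + m)/(-440) = (-499 + m)*(-1/440) = 499/440 - m/440)
1/(w(t(d, -20)) + p(58, -313)) = 1/(460*(14*21) + (499/440 - 1/440*58)) = 1/(460*294 + (499/440 - 29/220)) = 1/(135240 + 441/440) = 1/(59506041/440) = 440/59506041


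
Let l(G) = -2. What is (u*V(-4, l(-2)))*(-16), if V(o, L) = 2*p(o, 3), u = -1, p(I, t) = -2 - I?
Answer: 64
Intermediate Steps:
V(o, L) = -4 - 2*o (V(o, L) = 2*(-2 - o) = -4 - 2*o)
(u*V(-4, l(-2)))*(-16) = -(-4 - 2*(-4))*(-16) = -(-4 + 8)*(-16) = -1*4*(-16) = -4*(-16) = 64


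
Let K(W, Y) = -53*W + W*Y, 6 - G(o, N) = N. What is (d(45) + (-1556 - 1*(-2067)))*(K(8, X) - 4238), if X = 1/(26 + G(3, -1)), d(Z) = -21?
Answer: -75380620/33 ≈ -2.2843e+6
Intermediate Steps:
G(o, N) = 6 - N
X = 1/33 (X = 1/(26 + (6 - 1*(-1))) = 1/(26 + (6 + 1)) = 1/(26 + 7) = 1/33 ≈ 0.030303)
(d(45) + (-1556 - 1*(-2067)))*(K(8, X) - 4238) = (-21 + (-1556 - 1*(-2067)))*(8*(-53 + 1/33) - 4238) = (-21 + (-1556 + 2067))*(8*(-1748/33) - 4238) = (-21 + 511)*(-13984/33 - 4238) = 490*(-153838/33) = -75380620/33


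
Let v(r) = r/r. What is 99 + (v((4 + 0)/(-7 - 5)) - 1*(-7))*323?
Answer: 2683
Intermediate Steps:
v(r) = 1
99 + (v((4 + 0)/(-7 - 5)) - 1*(-7))*323 = 99 + (1 - 1*(-7))*323 = 99 + (1 + 7)*323 = 99 + 8*323 = 99 + 2584 = 2683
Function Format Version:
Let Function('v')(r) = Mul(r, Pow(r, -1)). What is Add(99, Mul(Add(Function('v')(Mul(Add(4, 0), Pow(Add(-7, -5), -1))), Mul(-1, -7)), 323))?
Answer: 2683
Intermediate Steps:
Function('v')(r) = 1
Add(99, Mul(Add(Function('v')(Mul(Add(4, 0), Pow(Add(-7, -5), -1))), Mul(-1, -7)), 323)) = Add(99, Mul(Add(1, Mul(-1, -7)), 323)) = Add(99, Mul(Add(1, 7), 323)) = Add(99, Mul(8, 323)) = Add(99, 2584) = 2683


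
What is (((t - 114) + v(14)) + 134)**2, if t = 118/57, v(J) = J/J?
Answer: 1729225/3249 ≈ 532.23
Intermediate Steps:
v(J) = 1
t = 118/57 (t = 118*(1/57) = 118/57 ≈ 2.0702)
(((t - 114) + v(14)) + 134)**2 = (((118/57 - 114) + 1) + 134)**2 = ((-6380/57 + 1) + 134)**2 = (-6323/57 + 134)**2 = (1315/57)**2 = 1729225/3249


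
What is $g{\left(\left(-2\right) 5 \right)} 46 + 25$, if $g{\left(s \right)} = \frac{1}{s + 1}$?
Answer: $\frac{179}{9} \approx 19.889$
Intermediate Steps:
$g{\left(s \right)} = \frac{1}{1 + s}$
$g{\left(\left(-2\right) 5 \right)} 46 + 25 = \frac{1}{1 - 10} \cdot 46 + 25 = \frac{1}{-9} \cdot 46 + 25 = \left(- \frac{1}{9}\right) 46 + 25 = - \frac{46}{9} + 25 = \frac{179}{9}$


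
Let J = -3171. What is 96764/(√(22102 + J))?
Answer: 96764*√18931/18931 ≈ 703.28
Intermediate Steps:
96764/(√(22102 + J)) = 96764/(√(22102 - 3171)) = 96764/(√18931) = 96764*(√18931/18931) = 96764*√18931/18931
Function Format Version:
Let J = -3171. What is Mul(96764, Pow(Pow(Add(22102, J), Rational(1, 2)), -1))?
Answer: Mul(Rational(96764, 18931), Pow(18931, Rational(1, 2))) ≈ 703.28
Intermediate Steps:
Mul(96764, Pow(Pow(Add(22102, J), Rational(1, 2)), -1)) = Mul(96764, Pow(Pow(Add(22102, -3171), Rational(1, 2)), -1)) = Mul(96764, Pow(Pow(18931, Rational(1, 2)), -1)) = Mul(96764, Mul(Rational(1, 18931), Pow(18931, Rational(1, 2)))) = Mul(Rational(96764, 18931), Pow(18931, Rational(1, 2)))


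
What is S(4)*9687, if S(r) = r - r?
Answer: 0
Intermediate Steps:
S(r) = 0
S(4)*9687 = 0*9687 = 0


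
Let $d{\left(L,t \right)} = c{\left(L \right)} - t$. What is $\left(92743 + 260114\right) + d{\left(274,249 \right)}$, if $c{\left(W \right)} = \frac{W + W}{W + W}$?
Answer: $352609$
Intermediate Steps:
$c{\left(W \right)} = 1$ ($c{\left(W \right)} = \frac{2 W}{2 W} = 2 W \frac{1}{2 W} = 1$)
$d{\left(L,t \right)} = 1 - t$
$\left(92743 + 260114\right) + d{\left(274,249 \right)} = \left(92743 + 260114\right) + \left(1 - 249\right) = 352857 + \left(1 - 249\right) = 352857 - 248 = 352609$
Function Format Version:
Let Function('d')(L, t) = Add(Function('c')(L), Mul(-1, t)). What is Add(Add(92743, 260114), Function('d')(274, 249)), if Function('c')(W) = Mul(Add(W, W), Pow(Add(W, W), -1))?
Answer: 352609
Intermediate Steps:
Function('c')(W) = 1 (Function('c')(W) = Mul(Mul(2, W), Pow(Mul(2, W), -1)) = Mul(Mul(2, W), Mul(Rational(1, 2), Pow(W, -1))) = 1)
Function('d')(L, t) = Add(1, Mul(-1, t))
Add(Add(92743, 260114), Function('d')(274, 249)) = Add(Add(92743, 260114), Add(1, Mul(-1, 249))) = Add(352857, Add(1, -249)) = Add(352857, -248) = 352609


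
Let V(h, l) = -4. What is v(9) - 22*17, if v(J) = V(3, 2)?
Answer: -378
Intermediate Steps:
v(J) = -4
v(9) - 22*17 = -4 - 22*17 = -4 - 374 = -378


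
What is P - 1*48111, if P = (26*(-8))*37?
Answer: -55807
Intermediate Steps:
P = -7696 (P = -208*37 = -7696)
P - 1*48111 = -7696 - 1*48111 = -7696 - 48111 = -55807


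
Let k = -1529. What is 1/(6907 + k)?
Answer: 1/5378 ≈ 0.00018594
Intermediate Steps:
1/(6907 + k) = 1/(6907 - 1529) = 1/5378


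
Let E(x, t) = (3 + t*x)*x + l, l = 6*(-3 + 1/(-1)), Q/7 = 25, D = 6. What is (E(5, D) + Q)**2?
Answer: 99856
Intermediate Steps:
Q = 175 (Q = 7*25 = 175)
l = -24 (l = 6*(-3 - 1) = 6*(-4) = -24)
E(x, t) = -24 + x*(3 + t*x) (E(x, t) = (3 + t*x)*x - 24 = x*(3 + t*x) - 24 = -24 + x*(3 + t*x))
(E(5, D) + Q)**2 = ((-24 + 3*5 + 6*5**2) + 175)**2 = ((-24 + 15 + 6*25) + 175)**2 = ((-24 + 15 + 150) + 175)**2 = (141 + 175)**2 = 316**2 = 99856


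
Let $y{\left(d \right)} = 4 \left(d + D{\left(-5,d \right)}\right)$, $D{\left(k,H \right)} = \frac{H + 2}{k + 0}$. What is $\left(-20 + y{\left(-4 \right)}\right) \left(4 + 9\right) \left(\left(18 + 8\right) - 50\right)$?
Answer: $\frac{53664}{5} \approx 10733.0$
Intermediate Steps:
$D{\left(k,H \right)} = \frac{2 + H}{k}$
$y{\left(d \right)} = - \frac{8}{5} + \frac{16 d}{5}$ ($y{\left(d \right)} = 4 \left(d + \frac{2 + d}{-5}\right) = 4 \left(d - \frac{2 + d}{5}\right) = 4 \left(d - \left(\frac{2}{5} + \frac{d}{5}\right)\right) = 4 \left(- \frac{2}{5} + \frac{4 d}{5}\right) = - \frac{8}{5} + \frac{16 d}{5}$)
$\left(-20 + y{\left(-4 \right)}\right) \left(4 + 9\right) \left(\left(18 + 8\right) - 50\right) = \left(-20 + \left(- \frac{8}{5} + \frac{16}{5} \left(-4\right)\right)\right) \left(4 + 9\right) \left(\left(18 + 8\right) - 50\right) = \left(-20 - \frac{72}{5}\right) 13 \left(26 - 50\right) = \left(-20 - \frac{72}{5}\right) 13 \left(-24\right) = \left(- \frac{172}{5}\right) 13 \left(-24\right) = \left(- \frac{2236}{5}\right) \left(-24\right) = \frac{53664}{5}$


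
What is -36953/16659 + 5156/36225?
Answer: -139192069/67052475 ≈ -2.0759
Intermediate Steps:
-36953/16659 + 5156/36225 = -139192069/67052475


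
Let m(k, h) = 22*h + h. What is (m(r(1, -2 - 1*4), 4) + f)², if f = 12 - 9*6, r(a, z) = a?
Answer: 2500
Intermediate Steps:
f = -42 (f = 12 - 54 = -42)
m(k, h) = 23*h
(m(r(1, -2 - 1*4), 4) + f)² = (23*4 - 42)² = (92 - 42)² = 50² = 2500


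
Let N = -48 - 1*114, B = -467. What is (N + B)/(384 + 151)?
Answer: -629/535 ≈ -1.1757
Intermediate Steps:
N = -162 (N = -48 - 114 = -162)
(N + B)/(384 + 151) = (-162 - 467)/(384 + 151) = -629/535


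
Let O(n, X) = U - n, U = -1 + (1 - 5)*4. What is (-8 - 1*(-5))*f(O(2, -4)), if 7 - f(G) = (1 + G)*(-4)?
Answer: 195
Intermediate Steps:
U = -17 (U = -1 - 4*4 = -1 - 16 = -17)
O(n, X) = -17 - n
f(G) = 11 + 4*G (f(G) = 7 - (1 + G)*(-4) = 7 - (-4 - 4*G) = 7 + (4 + 4*G) = 11 + 4*G)
(-8 - 1*(-5))*f(O(2, -4)) = (-8 - 1*(-5))*(11 + 4*(-17 - 1*2)) = (-8 + 5)*(11 + 4*(-17 - 2)) = -3*(11 + 4*(-19)) = -3*(11 - 76) = -3*(-65) = 195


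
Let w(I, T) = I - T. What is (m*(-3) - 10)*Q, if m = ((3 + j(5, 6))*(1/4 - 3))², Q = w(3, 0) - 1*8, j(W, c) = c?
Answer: 147815/16 ≈ 9238.4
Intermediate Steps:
Q = -5 (Q = (3 - 1*0) - 1*8 = (3 + 0) - 8 = 3 - 8 = -5)
m = 9801/16 (m = ((3 + 6)*(1/4 - 3))² = (9*(¼ - 3))² = (9*(-11/4))² = (-99/4)² = 9801/16 ≈ 612.56)
(m*(-3) - 10)*Q = ((9801/16)*(-3) - 10)*(-5) = (-29403/16 - 10)*(-5) = -29563/16*(-5) = 147815/16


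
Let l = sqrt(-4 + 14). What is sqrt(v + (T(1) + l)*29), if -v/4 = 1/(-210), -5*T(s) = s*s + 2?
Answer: sqrt(-7665 + 12789*sqrt(10))/21 ≈ 8.6212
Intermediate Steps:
T(s) = -2/5 - s**2/5 (T(s) = -(s*s + 2)/5 = -(s**2 + 2)/5 = -(2 + s**2)/5 = -2/5 - s**2/5)
l = sqrt(10) ≈ 3.1623
v = 2/105 (v = -4/(-210) = -4*(-1/210) = 2/105 ≈ 0.019048)
sqrt(v + (T(1) + l)*29) = sqrt(2/105 + ((-2/5 - 1/5*1**2) + sqrt(10))*29) = sqrt(2/105 + ((-2/5 - 1/5*1) + sqrt(10))*29) = sqrt(2/105 + ((-2/5 - 1/5) + sqrt(10))*29) = sqrt(2/105 + (-3/5 + sqrt(10))*29) = sqrt(2/105 + (-87/5 + 29*sqrt(10))) = sqrt(-365/21 + 29*sqrt(10))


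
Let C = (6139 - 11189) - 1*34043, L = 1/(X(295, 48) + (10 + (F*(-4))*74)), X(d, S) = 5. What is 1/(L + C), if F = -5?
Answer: -1495/58444034 ≈ -2.5580e-5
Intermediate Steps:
L = 1/1495 (L = 1/(5 + (10 - 5*(-4)*74)) = 1/(5 + (10 + 20*74)) = 1/(5 + (10 + 1480)) = 1/(5 + 1490) = 1/1495 ≈ 0.00066890)
C = -39093 (C = -5050 - 34043 = -39093)
1/(L + C) = 1/(1/1495 - 39093) = 1/(-58444034/1495) = -1495/58444034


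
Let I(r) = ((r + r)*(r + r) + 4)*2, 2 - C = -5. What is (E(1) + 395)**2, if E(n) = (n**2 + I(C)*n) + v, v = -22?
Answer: 599076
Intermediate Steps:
C = 7 (C = 2 - 1*(-5) = 2 + 5 = 7)
I(r) = 8 + 8*r**2 (I(r) = ((2*r)*(2*r) + 4)*2 = (4*r**2 + 4)*2 = (4 + 4*r**2)*2 = 8 + 8*r**2)
E(n) = -22 + n**2 + 400*n (E(n) = (n**2 + (8 + 8*7**2)*n) - 22 = (n**2 + (8 + 8*49)*n) - 22 = (n**2 + (8 + 392)*n) - 22 = (n**2 + 400*n) - 22 = -22 + n**2 + 400*n)
(E(1) + 395)**2 = ((-22 + 1**2 + 400*1) + 395)**2 = ((-22 + 1 + 400) + 395)**2 = (379 + 395)**2 = 774**2 = 599076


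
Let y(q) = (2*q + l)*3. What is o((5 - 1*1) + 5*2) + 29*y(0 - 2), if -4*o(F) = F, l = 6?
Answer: 341/2 ≈ 170.50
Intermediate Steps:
o(F) = -F/4
y(q) = 18 + 6*q (y(q) = (2*q + 6)*3 = (6 + 2*q)*3 = 18 + 6*q)
o((5 - 1*1) + 5*2) + 29*y(0 - 2) = -((5 - 1*1) + 5*2)/4 + 29*(18 + 6*(0 - 2)) = -((5 - 1) + 10)/4 + 29*(18 + 6*(-2)) = -(4 + 10)/4 + 29*(18 - 12) = -¼*14 + 29*6 = -7/2 + 174 = 341/2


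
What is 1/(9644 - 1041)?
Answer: 1/8603 ≈ 0.00011624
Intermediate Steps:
1/(9644 - 1041) = 1/8603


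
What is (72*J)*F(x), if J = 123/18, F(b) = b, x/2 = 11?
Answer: 10824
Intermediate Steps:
x = 22 (x = 2*11 = 22)
J = 41/6 (J = 123*(1/18) = 41/6 ≈ 6.8333)
(72*J)*F(x) = (72*(41/6))*22 = 492*22 = 10824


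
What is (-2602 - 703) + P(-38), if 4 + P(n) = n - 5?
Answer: -3352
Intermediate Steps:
P(n) = -9 + n (P(n) = -4 + (n - 5) = -4 + (-5 + n) = -9 + n)
(-2602 - 703) + P(-38) = (-2602 - 703) + (-9 - 38) = -3305 - 47 = -3352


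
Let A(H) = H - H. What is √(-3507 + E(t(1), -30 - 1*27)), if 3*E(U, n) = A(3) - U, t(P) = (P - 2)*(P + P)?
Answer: I*√31557/3 ≈ 59.214*I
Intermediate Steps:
A(H) = 0
t(P) = 2*P*(-2 + P) (t(P) = (-2 + P)*(2*P) = 2*P*(-2 + P))
E(U, n) = -U/3 (E(U, n) = (0 - U)/3 = (-U)/3 = -U/3)
√(-3507 + E(t(1), -30 - 1*27)) = √(-3507 - 2*(-2 + 1)/3) = √(-3507 - 2*(-1)/3) = √(-3507 - ⅓*(-2)) = √(-3507 + ⅔) = √(-10519/3) = I*√31557/3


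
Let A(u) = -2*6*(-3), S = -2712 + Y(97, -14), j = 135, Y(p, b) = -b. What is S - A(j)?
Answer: -2734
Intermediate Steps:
S = -2698 (S = -2712 - 1*(-14) = -2712 + 14 = -2698)
A(u) = 36 (A(u) = -12*(-3) = 36)
S - A(j) = -2698 - 1*36 = -2698 - 36 = -2734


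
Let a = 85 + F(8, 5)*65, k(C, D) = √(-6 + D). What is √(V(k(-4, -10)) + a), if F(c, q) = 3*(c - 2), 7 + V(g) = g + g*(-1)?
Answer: 4*√78 ≈ 35.327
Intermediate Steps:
V(g) = -7 (V(g) = -7 + (g + g*(-1)) = -7 + (g - g) = -7 + 0 = -7)
F(c, q) = -6 + 3*c (F(c, q) = 3*(-2 + c) = -6 + 3*c)
a = 1255 (a = 85 + (-6 + 3*8)*65 = 85 + (-6 + 24)*65 = 85 + 18*65 = 85 + 1170 = 1255)
√(V(k(-4, -10)) + a) = √(-7 + 1255) = √1248 = 4*√78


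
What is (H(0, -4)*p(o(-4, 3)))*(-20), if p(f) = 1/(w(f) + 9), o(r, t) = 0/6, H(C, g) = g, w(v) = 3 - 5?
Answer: 80/7 ≈ 11.429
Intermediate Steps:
w(v) = -2
o(r, t) = 0 (o(r, t) = 0*(⅙) = 0)
p(f) = ⅐ (p(f) = 1/(-2 + 9) = 1/7 = ⅐)
(H(0, -4)*p(o(-4, 3)))*(-20) = -4*⅐*(-20) = -4/7*(-20) = 80/7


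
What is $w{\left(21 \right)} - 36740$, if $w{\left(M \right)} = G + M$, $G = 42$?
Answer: $-36677$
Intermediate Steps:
$w{\left(M \right)} = 42 + M$
$w{\left(21 \right)} - 36740 = \left(42 + 21\right) - 36740 = 63 - 36740 = -36677$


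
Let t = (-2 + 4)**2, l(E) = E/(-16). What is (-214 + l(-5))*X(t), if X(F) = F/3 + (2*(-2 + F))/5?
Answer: -6838/15 ≈ -455.87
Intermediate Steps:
l(E) = -E/16 (l(E) = E*(-1/16) = -E/16)
t = 4 (t = 2**2 = 4)
X(F) = -4/5 + 11*F/15 (X(F) = F*(1/3) + (-4 + 2*F)*(1/5) = F/3 + (-4/5 + 2*F/5) = -4/5 + 11*F/15)
(-214 + l(-5))*X(t) = (-214 - 1/16*(-5))*(-4/5 + (11/15)*4) = (-214 + 5/16)*(-4/5 + 44/15) = -3419/16*32/15 = -6838/15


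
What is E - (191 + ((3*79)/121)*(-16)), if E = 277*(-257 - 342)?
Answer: -20096002/121 ≈ -1.6608e+5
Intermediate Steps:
E = -165923 (E = 277*(-599) = -165923)
E - (191 + ((3*79)/121)*(-16)) = -165923 - (191 + ((3*79)/121)*(-16)) = -165923 - (191 + (237*(1/121))*(-16)) = -165923 - (191 + (237/121)*(-16)) = -165923 - (191 - 3792/121) = -165923 - 1*19319/121 = -165923 - 19319/121 = -20096002/121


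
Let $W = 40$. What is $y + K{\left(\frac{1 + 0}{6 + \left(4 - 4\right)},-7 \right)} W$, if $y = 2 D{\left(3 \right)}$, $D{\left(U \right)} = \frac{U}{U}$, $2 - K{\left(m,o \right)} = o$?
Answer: $362$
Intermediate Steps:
$K{\left(m,o \right)} = 2 - o$
$D{\left(U \right)} = 1$
$y = 2$ ($y = 2 \cdot 1 = 2$)
$y + K{\left(\frac{1 + 0}{6 + \left(4 - 4\right)},-7 \right)} W = 2 + \left(2 - -7\right) 40 = 2 + \left(2 + 7\right) 40 = 2 + 9 \cdot 40 = 2 + 360 = 362$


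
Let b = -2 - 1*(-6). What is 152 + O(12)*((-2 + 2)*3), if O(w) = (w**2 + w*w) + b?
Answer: 152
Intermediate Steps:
b = 4 (b = -2 + 6 = 4)
O(w) = 4 + 2*w**2 (O(w) = (w**2 + w*w) + 4 = (w**2 + w**2) + 4 = 2*w**2 + 4 = 4 + 2*w**2)
152 + O(12)*((-2 + 2)*3) = 152 + (4 + 2*12**2)*((-2 + 2)*3) = 152 + (4 + 2*144)*(0*3) = 152 + (4 + 288)*0 = 152 + 292*0 = 152 + 0 = 152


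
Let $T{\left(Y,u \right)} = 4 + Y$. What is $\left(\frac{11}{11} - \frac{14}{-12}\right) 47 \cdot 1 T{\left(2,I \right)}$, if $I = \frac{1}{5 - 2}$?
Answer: $611$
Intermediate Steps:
$I = \frac{1}{3} \approx 0.33333$
$\left(\frac{11}{11} - \frac{14}{-12}\right) 47 \cdot 1 T{\left(2,I \right)} = \left(\frac{11}{11} - \frac{14}{-12}\right) 47 \cdot 1 \left(4 + 2\right) = \left(11 \cdot \frac{1}{11} - - \frac{7}{6}\right) 47 \cdot 1 \cdot 6 = \left(1 + \frac{7}{6}\right) 47 \cdot 6 = \frac{13}{6} \cdot 47 \cdot 6 = \frac{611}{6} \cdot 6 = 611$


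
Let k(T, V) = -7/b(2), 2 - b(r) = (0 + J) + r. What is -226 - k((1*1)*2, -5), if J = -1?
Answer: -219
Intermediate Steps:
b(r) = 3 - r (b(r) = 2 - ((0 - 1) + r) = 2 - (-1 + r) = 2 + (1 - r) = 3 - r)
k(T, V) = -7 (k(T, V) = -7/(3 - 1*2) = -7/(3 - 2) = -7/1 = -7*1 = -7)
-226 - k((1*1)*2, -5) = -226 - 1*(-7) = -226 + 7 = -219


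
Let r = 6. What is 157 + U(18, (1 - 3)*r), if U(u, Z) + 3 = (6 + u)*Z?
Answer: -134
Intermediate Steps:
U(u, Z) = -3 + Z*(6 + u) (U(u, Z) = -3 + (6 + u)*Z = -3 + Z*(6 + u))
157 + U(18, (1 - 3)*r) = 157 + (-3 + 6*((1 - 3)*6) + ((1 - 3)*6)*18) = 157 + (-3 + 6*(-2*6) - 2*6*18) = 157 + (-3 + 6*(-12) - 12*18) = 157 + (-3 - 72 - 216) = 157 - 291 = -134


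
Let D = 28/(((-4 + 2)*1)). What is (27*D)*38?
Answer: -14364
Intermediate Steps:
D = -14 (D = 28/((-2*1)) = 28/(-2) = 28*(-1/2) = -14)
(27*D)*38 = (27*(-14))*38 = -378*38 = -14364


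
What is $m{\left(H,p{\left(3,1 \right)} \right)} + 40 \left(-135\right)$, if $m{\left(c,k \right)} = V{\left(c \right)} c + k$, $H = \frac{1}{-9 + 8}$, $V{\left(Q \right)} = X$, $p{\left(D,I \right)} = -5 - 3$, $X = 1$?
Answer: $-5409$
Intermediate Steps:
$p{\left(D,I \right)} = -8$
$V{\left(Q \right)} = 1$
$H = -1$ ($H = \frac{1}{-1} = -1$)
$m{\left(c,k \right)} = c + k$ ($m{\left(c,k \right)} = 1 c + k = c + k$)
$m{\left(H,p{\left(3,1 \right)} \right)} + 40 \left(-135\right) = \left(-1 - 8\right) + 40 \left(-135\right) = -9 - 5400 = -5409$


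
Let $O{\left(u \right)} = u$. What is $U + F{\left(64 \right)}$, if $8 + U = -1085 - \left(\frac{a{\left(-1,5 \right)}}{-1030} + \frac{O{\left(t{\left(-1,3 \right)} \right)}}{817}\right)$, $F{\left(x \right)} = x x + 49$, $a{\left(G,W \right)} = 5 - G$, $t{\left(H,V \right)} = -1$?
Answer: $\frac{1284147226}{420755} \approx 3052.0$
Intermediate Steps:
$F{\left(x \right)} = 49 + x^{2}$ ($F{\left(x \right)} = x^{2} + 49 = 49 + x^{2}$)
$U = - \frac{459882249}{420755}$ ($U = -8 - \left(1085 - \frac{1}{817} + \frac{5 - -1}{-1030}\right) = -8 - \left(1085 - \frac{1}{817} + \left(5 + 1\right) \left(- \frac{1}{1030}\right)\right) = -8 - \left(\frac{886444}{817} - \frac{3}{515}\right) = -8 - \frac{456516209}{420755} = - \frac{459882249}{420755} \approx -1093.0$)
$U + F{\left(64 \right)} = - \frac{459882249}{420755} + \left(49 + 64^{2}\right) = - \frac{459882249}{420755} + \left(49 + 4096\right) = - \frac{459882249}{420755} + 4145 = \frac{1284147226}{420755}$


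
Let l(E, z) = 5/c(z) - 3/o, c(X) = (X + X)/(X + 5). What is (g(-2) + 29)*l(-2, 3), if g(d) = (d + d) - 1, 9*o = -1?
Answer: 808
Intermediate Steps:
o = -1/9 (o = (1/9)*(-1) = -1/9 ≈ -0.11111)
c(X) = 2*X/(5 + X) (c(X) = (2*X)/(5 + X) = 2*X/(5 + X))
g(d) = -1 + 2*d (g(d) = 2*d - 1 = -1 + 2*d)
l(E, z) = 27 + 5*(5 + z)/(2*z) (l(E, z) = 5/((2*z/(5 + z))) - 3/(-1/9) = 5*((5 + z)/(2*z)) - 3*(-9) = 5*(5 + z)/(2*z) + 27 = 27 + 5*(5 + z)/(2*z))
(g(-2) + 29)*l(-2, 3) = ((-1 + 2*(-2)) + 29)*((1/2)*(25 + 59*3)/3) = ((-1 - 4) + 29)*((1/2)*(1/3)*(25 + 177)) = (-5 + 29)*((1/2)*(1/3)*202) = 24*(101/3) = 808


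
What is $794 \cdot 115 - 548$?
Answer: $90762$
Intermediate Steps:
$794 \cdot 115 - 548 = 91310 - 548 = 90762$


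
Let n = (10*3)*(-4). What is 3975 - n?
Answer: 4095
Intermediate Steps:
n = -120 (n = 30*(-4) = -120)
3975 - n = 3975 - 1*(-120) = 3975 + 120 = 4095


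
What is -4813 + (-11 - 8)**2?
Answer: -4452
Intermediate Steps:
-4813 + (-11 - 8)**2 = -4813 + (-19)**2 = -4813 + 361 = -4452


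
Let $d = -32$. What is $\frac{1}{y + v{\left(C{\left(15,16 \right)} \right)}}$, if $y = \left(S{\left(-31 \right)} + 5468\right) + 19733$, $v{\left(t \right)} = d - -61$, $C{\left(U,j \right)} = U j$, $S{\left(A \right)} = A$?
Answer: $\frac{1}{25199} \approx 3.9684 \cdot 10^{-5}$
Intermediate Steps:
$v{\left(t \right)} = 29$ ($v{\left(t \right)} = -32 - -61 = -32 + 61 = 29$)
$y = 25170$ ($y = \left(-31 + 5468\right) + 19733 = 5437 + 19733 = 25170$)
$\frac{1}{y + v{\left(C{\left(15,16 \right)} \right)}} = \frac{1}{25170 + 29} = \frac{1}{25199}$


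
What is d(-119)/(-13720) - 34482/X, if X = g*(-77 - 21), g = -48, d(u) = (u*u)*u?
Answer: 64677/560 ≈ 115.49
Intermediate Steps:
d(u) = u**3 (d(u) = u**2*u = u**3)
X = 4704 (X = -48*(-77 - 21) = -48*(-98) = 4704)
d(-119)/(-13720) - 34482/X = (-119)**3/(-13720) - 34482/4704 = -1685159*(-1/13720) - 34482*1/4704 = 4913/40 - 821/112 = 64677/560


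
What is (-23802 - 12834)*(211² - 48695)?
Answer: 152918664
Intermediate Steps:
(-23802 - 12834)*(211² - 48695) = -36636*(44521 - 48695) = -36636*(-4174) = 152918664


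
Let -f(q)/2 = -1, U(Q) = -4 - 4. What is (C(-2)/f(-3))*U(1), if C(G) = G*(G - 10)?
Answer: -96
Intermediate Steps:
U(Q) = -8
f(q) = 2 (f(q) = -2*(-1) = 2)
C(G) = G*(-10 + G)
(C(-2)/f(-3))*U(1) = (-2*(-10 - 2)/2)*(-8) = (-2*(-12)*(1/2))*(-8) = (24*(1/2))*(-8) = 12*(-8) = -96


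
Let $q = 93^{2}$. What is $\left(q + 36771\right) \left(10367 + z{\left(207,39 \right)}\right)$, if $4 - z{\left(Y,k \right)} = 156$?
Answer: $463965300$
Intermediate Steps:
$z{\left(Y,k \right)} = -152$ ($z{\left(Y,k \right)} = 4 - 156 = -152$)
$q = 8649$
$\left(q + 36771\right) \left(10367 + z{\left(207,39 \right)}\right) = \left(8649 + 36771\right) \left(10367 - 152\right) = 45420 \cdot 10215 = 463965300$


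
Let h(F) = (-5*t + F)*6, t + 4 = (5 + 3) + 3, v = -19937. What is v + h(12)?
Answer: -20075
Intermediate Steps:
t = 7 (t = -4 + ((5 + 3) + 3) = -4 + (8 + 3) = -4 + 11 = 7)
h(F) = -210 + 6*F (h(F) = (-5*7 + F)*6 = (-35 + F)*6 = -210 + 6*F)
v + h(12) = -19937 + (-210 + 6*12) = -19937 + (-210 + 72) = -19937 - 138 = -20075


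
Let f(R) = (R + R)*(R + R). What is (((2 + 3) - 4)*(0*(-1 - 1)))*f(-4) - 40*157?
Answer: -6280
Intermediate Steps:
f(R) = 4*R**2 (f(R) = (2*R)*(2*R) = 4*R**2)
(((2 + 3) - 4)*(0*(-1 - 1)))*f(-4) - 40*157 = (((2 + 3) - 4)*(0*(-1 - 1)))*(4*(-4)**2) - 40*157 = ((5 - 4)*(0*(-2)))*(4*16) - 6280 = (1*0)*64 - 6280 = 0*64 - 6280 = 0 - 6280 = -6280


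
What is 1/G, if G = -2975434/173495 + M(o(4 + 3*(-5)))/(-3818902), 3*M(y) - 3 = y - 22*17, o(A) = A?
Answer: -141977229105/2434900448951 ≈ -0.058309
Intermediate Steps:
M(y) = -371/3 + y/3 (M(y) = 1 + (y - 22*17)/3 = 1 + (y - 374)/3 = 1 + (-374 + y)/3 = 1 + (-374/3 + y/3) = -371/3 + y/3)
G = -2434900448951/141977229105 (G = -2975434/173495 + (-371/3 + (4 + 3*(-5))/3)/(-3818902) = -2975434*1/173495 + (-371/3 + (4 - 15)/3)*(-1/3818902) = -425062/24785 + (-371/3 + (1/3)*(-11))*(-1/3818902) = -425062/24785 + (-371/3 - 11/3)*(-1/3818902) = -425062/24785 - 382/3*(-1/3818902) = -425062/24785 + 191/5728353 = -2434900448951/141977229105 ≈ -17.150)
1/G = 1/(-2434900448951/141977229105) = -141977229105/2434900448951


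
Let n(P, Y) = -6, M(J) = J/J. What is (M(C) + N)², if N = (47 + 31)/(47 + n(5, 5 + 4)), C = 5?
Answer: 14161/1681 ≈ 8.4241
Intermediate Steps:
M(J) = 1
N = 78/41 (N = (47 + 31)/(47 - 6) = 78/41 ≈ 1.9024)
(M(C) + N)² = (1 + 78/41)² = (119/41)² = 14161/1681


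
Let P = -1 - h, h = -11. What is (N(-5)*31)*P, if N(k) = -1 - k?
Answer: 1240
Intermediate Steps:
P = 10 (P = -1 - 1*(-11) = -1 + 11 = 10)
(N(-5)*31)*P = ((-1 - 1*(-5))*31)*10 = ((-1 + 5)*31)*10 = (4*31)*10 = 124*10 = 1240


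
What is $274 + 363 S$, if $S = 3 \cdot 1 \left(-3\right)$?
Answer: $-2993$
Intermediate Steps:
$S = -9$ ($S = 3 \left(-3\right) = -9$)
$274 + 363 S = 274 + 363 \left(-9\right) = 274 - 3267 = -2993$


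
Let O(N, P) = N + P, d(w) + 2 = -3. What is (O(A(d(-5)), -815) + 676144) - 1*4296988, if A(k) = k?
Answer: -3621664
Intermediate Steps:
d(w) = -5 (d(w) = -2 - 3 = -5)
(O(A(d(-5)), -815) + 676144) - 1*4296988 = ((-5 - 815) + 676144) - 1*4296988 = (-820 + 676144) - 4296988 = 675324 - 4296988 = -3621664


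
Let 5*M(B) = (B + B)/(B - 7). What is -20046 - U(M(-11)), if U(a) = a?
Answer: -902081/45 ≈ -20046.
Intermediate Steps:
M(B) = 2*B/(5*(-7 + B)) (M(B) = ((B + B)/(B - 7))/5 = ((2*B)/(-7 + B))/5 = (2*B/(-7 + B))/5 = 2*B/(5*(-7 + B)))
-20046 - U(M(-11)) = -20046 - 2*(-11)/(5*(-7 - 11)) = -20046 - 2*(-11)/(5*(-18)) = -20046 - 2*(-11)*(-1)/(5*18) = -20046 - 1*11/45 = -20046 - 11/45 = -902081/45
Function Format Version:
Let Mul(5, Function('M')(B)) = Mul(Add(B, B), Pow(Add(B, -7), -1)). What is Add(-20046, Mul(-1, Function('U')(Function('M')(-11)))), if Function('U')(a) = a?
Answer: Rational(-902081, 45) ≈ -20046.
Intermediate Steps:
Function('M')(B) = Mul(Rational(2, 5), B, Pow(Add(-7, B), -1)) (Function('M')(B) = Mul(Rational(1, 5), Mul(Add(B, B), Pow(Add(B, -7), -1))) = Mul(Rational(1, 5), Mul(Mul(2, B), Pow(Add(-7, B), -1))) = Mul(Rational(1, 5), Mul(2, B, Pow(Add(-7, B), -1))) = Mul(Rational(2, 5), B, Pow(Add(-7, B), -1)))
Add(-20046, Mul(-1, Function('U')(Function('M')(-11)))) = Add(-20046, Mul(-1, Mul(Rational(2, 5), -11, Pow(Add(-7, -11), -1)))) = Add(-20046, Mul(-1, Mul(Rational(2, 5), -11, Pow(-18, -1)))) = Add(-20046, Mul(-1, Mul(Rational(2, 5), -11, Rational(-1, 18)))) = Add(-20046, Mul(-1, Rational(11, 45))) = Add(-20046, Rational(-11, 45)) = Rational(-902081, 45)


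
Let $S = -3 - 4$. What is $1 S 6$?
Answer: $-42$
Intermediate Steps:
$S = -7$
$1 S 6 = 1 \left(-7\right) 6 = \left(-7\right) 6 = -42$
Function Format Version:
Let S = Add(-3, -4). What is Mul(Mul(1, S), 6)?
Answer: -42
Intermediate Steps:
S = -7
Mul(Mul(1, S), 6) = Mul(Mul(1, -7), 6) = Mul(-7, 6) = -42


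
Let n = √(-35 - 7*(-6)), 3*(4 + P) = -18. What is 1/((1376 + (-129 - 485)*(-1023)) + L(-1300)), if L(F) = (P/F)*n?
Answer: 10638516200/6696924670867593 - 130*√7/6696924670867593 ≈ 1.5886e-6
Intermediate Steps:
P = -10 (P = -4 + (⅓)*(-18) = -4 - 6 = -10)
n = √7 (n = √(-35 + 42) = √7 ≈ 2.6458)
L(F) = -10*√7/F (L(F) = (-10/F)*√7 = -10*√7/F)
1/((1376 + (-129 - 485)*(-1023)) + L(-1300)) = 1/((1376 + (-129 - 485)*(-1023)) - 10*√7/(-1300)) = 1/((1376 - 614*(-1023)) - 10*√7*(-1/1300)) = 1/((1376 + 628122) + √7/130) = 1/(629498 + √7/130)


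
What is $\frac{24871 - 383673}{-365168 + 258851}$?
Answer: $\frac{358802}{106317} \approx 3.3748$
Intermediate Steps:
$\frac{24871 - 383673}{-365168 + 258851} = - \frac{358802}{-106317} = \left(-358802\right) \left(- \frac{1}{106317}\right) = \frac{358802}{106317}$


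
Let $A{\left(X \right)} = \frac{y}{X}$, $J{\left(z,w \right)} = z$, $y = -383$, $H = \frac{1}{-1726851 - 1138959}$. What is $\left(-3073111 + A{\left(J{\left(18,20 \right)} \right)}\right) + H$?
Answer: $- \frac{13210519819469}{4298715} \approx -3.0731 \cdot 10^{6}$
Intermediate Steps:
$H = - \frac{1}{2865810}$ ($H = \frac{1}{-2865810} = - \frac{1}{2865810} \approx -3.4894 \cdot 10^{-7}$)
$A{\left(X \right)} = - \frac{383}{X}$
$\left(-3073111 + A{\left(J{\left(18,20 \right)} \right)}\right) + H = \left(-3073111 - \frac{383}{18}\right) - \frac{1}{2865810} = - \frac{55316381}{18} - \frac{1}{2865810} = - \frac{13210519819469}{4298715}$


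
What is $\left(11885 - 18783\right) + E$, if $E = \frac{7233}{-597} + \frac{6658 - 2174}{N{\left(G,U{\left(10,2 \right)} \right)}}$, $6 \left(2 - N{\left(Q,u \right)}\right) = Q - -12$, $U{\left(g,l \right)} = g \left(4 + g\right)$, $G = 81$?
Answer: $- \frac{38912683}{5373} \approx -7242.3$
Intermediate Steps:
$N{\left(Q,u \right)} = - \frac{Q}{6}$ ($N{\left(Q,u \right)} = 2 - \frac{Q - -12}{6} = 2 - \frac{Q + 12}{6} = 2 - \frac{12 + Q}{6} = 2 - \left(2 + \frac{Q}{6}\right) = - \frac{Q}{6}$)
$E = - \frac{1849729}{5373}$ ($E = \frac{7233}{-597} + \frac{6658 - 2174}{\left(- \frac{1}{6}\right) 81} = 7233 \left(- \frac{1}{597}\right) + \frac{4484}{- \frac{27}{2}} = - \frac{2411}{199} + 4484 \left(- \frac{2}{27}\right) = - \frac{2411}{199} - \frac{8968}{27} = - \frac{1849729}{5373} \approx -344.26$)
$\left(11885 - 18783\right) + E = \left(11885 - 18783\right) - \frac{1849729}{5373} = -6898 - \frac{1849729}{5373} = - \frac{38912683}{5373}$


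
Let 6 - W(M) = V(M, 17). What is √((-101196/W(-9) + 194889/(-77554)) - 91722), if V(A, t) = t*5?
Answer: I*√3395003232632161434/6126766 ≈ 300.74*I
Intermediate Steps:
V(A, t) = 5*t
W(M) = -79 (W(M) = 6 - 5*17 = 6 - 1*85 = 6 - 85 = -79)
√((-101196/W(-9) + 194889/(-77554)) - 91722) = √((-101196/(-79) + 194889/(-77554)) - 91722) = √((-101196*(-1/79) + 194889*(-1/77554)) - 91722) = √((101196/79 - 194889/77554) - 91722) = √(7832758353/6126766 - 91722) = √(-554126472699/6126766) = I*√3395003232632161434/6126766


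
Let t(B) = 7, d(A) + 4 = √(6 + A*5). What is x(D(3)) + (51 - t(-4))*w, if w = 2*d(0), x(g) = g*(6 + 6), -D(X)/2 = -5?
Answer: -232 + 88*√6 ≈ -16.445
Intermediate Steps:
d(A) = -4 + √(6 + 5*A) (d(A) = -4 + √(6 + A*5) = -4 + √(6 + 5*A))
D(X) = 10 (D(X) = -2*(-5) = 10)
x(g) = 12*g (x(g) = g*12 = 12*g)
w = -8 + 2*√6 (w = 2*(-4 + √(6 + 5*0)) = 2*(-4 + √(6 + 0)) = 2*(-4 + √6) = -8 + 2*√6 ≈ -3.1010)
x(D(3)) + (51 - t(-4))*w = 12*10 + (51 - 1*7)*(-8 + 2*√6) = 120 + (51 - 7)*(-8 + 2*√6) = 120 + 44*(-8 + 2*√6) = 120 + (-352 + 88*√6) = -232 + 88*√6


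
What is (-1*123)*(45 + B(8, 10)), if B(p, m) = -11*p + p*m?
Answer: -4551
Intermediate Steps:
B(p, m) = -11*p + m*p
(-1*123)*(45 + B(8, 10)) = (-1*123)*(45 + 8*(-11 + 10)) = -123*(45 + 8*(-1)) = -123*(45 - 8) = -123*37 = -4551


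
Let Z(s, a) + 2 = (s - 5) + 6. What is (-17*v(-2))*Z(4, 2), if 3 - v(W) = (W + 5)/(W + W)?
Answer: -765/4 ≈ -191.25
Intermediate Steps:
v(W) = 3 - (5 + W)/(2*W) (v(W) = 3 - (W + 5)/(W + W) = 3 - (5 + W)/(2*W))
Z(s, a) = -1 + s (Z(s, a) = -2 + ((s - 5) + 6) = -2 + ((-5 + s) + 6) = -2 + (1 + s) = -1 + s)
(-17*v(-2))*Z(4, 2) = (-85*(-1 - 2)/(2*(-2)))*(-1 + 4) = -85*(-1)*(-3)/(2*2)*3 = -17*15/4*3 = -255/4*3 = -765/4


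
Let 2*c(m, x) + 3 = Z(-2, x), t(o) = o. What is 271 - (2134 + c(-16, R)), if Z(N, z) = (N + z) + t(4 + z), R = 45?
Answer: -3815/2 ≈ -1907.5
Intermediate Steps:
Z(N, z) = 4 + N + 2*z (Z(N, z) = (N + z) + (4 + z) = 4 + N + 2*z)
c(m, x) = -½ + x (c(m, x) = -3/2 + (4 - 2 + 2*x)/2 = -3/2 + (2 + 2*x)/2 = -3/2 + (1 + x) = -½ + x)
271 - (2134 + c(-16, R)) = 271 - (2134 + (-½ + 45)) = 271 - (2134 + 89/2) = 271 - 1*4357/2 = 271 - 4357/2 = -3815/2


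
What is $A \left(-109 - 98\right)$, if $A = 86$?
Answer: $-17802$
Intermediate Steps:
$A \left(-109 - 98\right) = 86 \left(-109 - 98\right) = 86 \left(-207\right) = -17802$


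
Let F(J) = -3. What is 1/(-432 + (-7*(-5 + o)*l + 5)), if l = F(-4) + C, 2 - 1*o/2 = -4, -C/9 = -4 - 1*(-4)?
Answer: -1/280 ≈ -0.0035714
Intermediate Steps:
C = 0 (C = -9*(-4 - 1*(-4)) = -9*(-4 + 4) = -9*0 = 0)
o = 12 (o = 4 - 2*(-4) = 4 + 8 = 12)
l = -3 (l = -3 + 0 = -3)
1/(-432 + (-7*(-5 + o)*l + 5)) = 1/(-432 + (-7*(-5 + 12)*(-3) + 5)) = 1/(-432 + (-49*(-3) + 5)) = 1/(-432 + (-7*(-21) + 5)) = 1/(-432 + (147 + 5)) = 1/(-432 + 152) = 1/(-280) = -1/280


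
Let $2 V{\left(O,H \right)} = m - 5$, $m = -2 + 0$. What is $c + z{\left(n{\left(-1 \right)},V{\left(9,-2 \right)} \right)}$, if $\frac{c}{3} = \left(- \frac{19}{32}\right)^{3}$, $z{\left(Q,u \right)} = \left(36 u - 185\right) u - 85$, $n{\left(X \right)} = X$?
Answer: $\frac{32862111}{32768} \approx 1002.9$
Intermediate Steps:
$m = -2$
$V{\left(O,H \right)} = - \frac{7}{2}$ ($V{\left(O,H \right)} = \frac{-2 - 5}{2} = \frac{1}{2} \left(-7\right) = - \frac{7}{2}$)
$z{\left(Q,u \right)} = -85 + u \left(-185 + 36 u\right)$ ($z{\left(Q,u \right)} = \left(-185 + 36 u\right) u - 85 = u \left(-185 + 36 u\right) - 85 = -85 + u \left(-185 + 36 u\right)$)
$c = - \frac{20577}{32768}$ ($c = 3 \left(- \frac{19}{32}\right)^{3} = 3 \left(- \frac{6859}{32768}\right) = - \frac{20577}{32768} \approx -0.62796$)
$c + z{\left(n{\left(-1 \right)},V{\left(9,-2 \right)} \right)} = - \frac{20577}{32768} - \left(- \frac{1125}{2} - 441\right) = - \frac{20577}{32768} + \left(-85 + \frac{1295}{2} + 36 \cdot \frac{49}{4}\right) = - \frac{20577}{32768} + \left(-85 + \frac{1295}{2} + 441\right) = - \frac{20577}{32768} + \frac{2007}{2} = \frac{32862111}{32768}$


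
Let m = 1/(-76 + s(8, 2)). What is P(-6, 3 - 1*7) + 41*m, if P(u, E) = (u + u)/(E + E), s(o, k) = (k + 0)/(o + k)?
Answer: 727/758 ≈ 0.95910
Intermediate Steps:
s(o, k) = k/(k + o)
P(u, E) = u/E (P(u, E) = (2*u)/((2*E)) = (2*u)*(1/(2*E)) = u/E)
m = -5/379 (m = 1/(-76 + 2/(2 + 8)) = 1/(-76 + 2/10) = 1/(-76 + 2*(⅒)) = 1/(-76 + ⅕) = 1/(-379/5) = -5/379 ≈ -0.013193)
P(-6, 3 - 1*7) + 41*m = -6/(3 - 1*7) + 41*(-5/379) = -6/(3 - 7) - 205/379 = -6/(-4) - 205/379 = -6*(-¼) - 205/379 = 3/2 - 205/379 = 727/758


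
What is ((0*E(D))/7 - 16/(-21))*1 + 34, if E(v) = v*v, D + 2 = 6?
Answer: 730/21 ≈ 34.762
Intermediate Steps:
D = 4 (D = -2 + 6 = 4)
E(v) = v²
((0*E(D))/7 - 16/(-21))*1 + 34 = ((0*4²)/7 - 16/(-21))*1 + 34 = ((0*16)*(⅐) - 16*(-1/21))*1 + 34 = (0*(⅐) + 16/21)*1 + 34 = (0 + 16/21)*1 + 34 = (16/21)*1 + 34 = 16/21 + 34 = 730/21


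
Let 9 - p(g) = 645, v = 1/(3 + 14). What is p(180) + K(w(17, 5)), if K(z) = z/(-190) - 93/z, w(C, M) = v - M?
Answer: -27907639/45220 ≈ -617.15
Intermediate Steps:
v = 1/17 ≈ 0.058824
w(C, M) = 1/17 - M
K(z) = -93/z - z/190 (K(z) = z*(-1/190) - 93/z = -z/190 - 93/z = -93/z - z/190)
p(g) = -636 (p(g) = 9 - 1*645 = 9 - 645 = -636)
p(180) + K(w(17, 5)) = -636 + (-93/(1/17 - 1*5) - (1/17 - 1*5)/190) = -636 + (-93/(1/17 - 5) - (1/17 - 5)/190) = -636 + (-93/(-84/17) - 1/190*(-84/17)) = -636 + (-93*(-17/84) + 42/1615) = -636 + (527/28 + 42/1615) = -636 + 852281/45220 = -27907639/45220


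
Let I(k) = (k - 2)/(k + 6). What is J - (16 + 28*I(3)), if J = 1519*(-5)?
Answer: -68527/9 ≈ -7614.1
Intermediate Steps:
I(k) = (-2 + k)/(6 + k)
J = -7595
J - (16 + 28*I(3)) = -7595 - (16 + 28*((-2 + 3)/(6 + 3))) = -7595 - (16 + 28*(1/9)) = -7595 - (16 + 28/9) = -7595 - 1*172/9 = -7595 - 172/9 = -68527/9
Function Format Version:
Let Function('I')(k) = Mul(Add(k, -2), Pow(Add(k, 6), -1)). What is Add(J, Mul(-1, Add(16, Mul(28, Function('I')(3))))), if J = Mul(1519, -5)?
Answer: Rational(-68527, 9) ≈ -7614.1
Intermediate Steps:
Function('I')(k) = Mul(Pow(Add(6, k), -1), Add(-2, k)) (Function('I')(k) = Mul(Add(-2, k), Pow(Add(6, k), -1)) = Mul(Pow(Add(6, k), -1), Add(-2, k)))
J = -7595
Add(J, Mul(-1, Add(16, Mul(28, Function('I')(3))))) = Add(-7595, Mul(-1, Add(16, Mul(28, Mul(Pow(Add(6, 3), -1), Add(-2, 3)))))) = Add(-7595, Mul(-1, Add(16, Mul(28, Mul(Pow(9, -1), 1))))) = Add(-7595, Mul(-1, Add(16, Mul(28, Mul(Rational(1, 9), 1))))) = Add(-7595, Mul(-1, Add(16, Mul(28, Rational(1, 9))))) = Add(-7595, Mul(-1, Add(16, Rational(28, 9)))) = Add(-7595, Mul(-1, Rational(172, 9))) = Add(-7595, Rational(-172, 9)) = Rational(-68527, 9)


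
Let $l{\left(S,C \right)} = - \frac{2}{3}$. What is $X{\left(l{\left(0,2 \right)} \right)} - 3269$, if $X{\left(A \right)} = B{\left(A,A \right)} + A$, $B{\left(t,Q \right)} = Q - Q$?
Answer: $- \frac{9809}{3} \approx -3269.7$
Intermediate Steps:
$B{\left(t,Q \right)} = 0$
$l{\left(S,C \right)} = - \frac{2}{3}$ ($l{\left(S,C \right)} = \left(-2\right) \frac{1}{3} = - \frac{2}{3}$)
$X{\left(A \right)} = A$ ($X{\left(A \right)} = 0 + A = A$)
$X{\left(l{\left(0,2 \right)} \right)} - 3269 = - \frac{2}{3} - 3269 = - \frac{9809}{3}$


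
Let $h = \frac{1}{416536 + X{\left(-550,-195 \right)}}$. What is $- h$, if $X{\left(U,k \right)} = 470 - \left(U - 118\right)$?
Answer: $- \frac{1}{417674} \approx -2.3942 \cdot 10^{-6}$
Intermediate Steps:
$X{\left(U,k \right)} = 588 - U$ ($X{\left(U,k \right)} = 470 - \left(U - 118\right) = 470 - \left(-118 + U\right) = 588 - U$)
$h = \frac{1}{417674}$ ($h = \frac{1}{416536 + \left(588 - -550\right)} = \frac{1}{416536 + \left(588 + 550\right)} = \frac{1}{416536 + 1138} = \frac{1}{417674} \approx 2.3942 \cdot 10^{-6}$)
$- h = \left(-1\right) \frac{1}{417674} = - \frac{1}{417674}$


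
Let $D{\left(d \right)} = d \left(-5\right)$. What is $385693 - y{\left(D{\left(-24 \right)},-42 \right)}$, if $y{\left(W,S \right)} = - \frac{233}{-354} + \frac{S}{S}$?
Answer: $\frac{136534735}{354} \approx 3.8569 \cdot 10^{5}$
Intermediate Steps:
$D{\left(d \right)} = - 5 d$
$y{\left(W,S \right)} = \frac{587}{354}$ ($y{\left(W,S \right)} = \left(-233\right) \left(- \frac{1}{354}\right) + 1 = \frac{233}{354} + 1 = \frac{587}{354}$)
$385693 - y{\left(D{\left(-24 \right)},-42 \right)} = 385693 - \frac{587}{354} = \frac{136534735}{354}$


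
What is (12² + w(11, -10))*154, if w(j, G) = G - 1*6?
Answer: 19712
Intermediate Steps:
w(j, G) = -6 + G (w(j, G) = G - 6 = -6 + G)
(12² + w(11, -10))*154 = (12² + (-6 - 10))*154 = (144 - 16)*154 = 128*154 = 19712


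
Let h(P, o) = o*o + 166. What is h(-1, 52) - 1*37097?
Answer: -34227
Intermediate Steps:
h(P, o) = 166 + o² (h(P, o) = o² + 166 = 166 + o²)
h(-1, 52) - 1*37097 = (166 + 52²) - 1*37097 = (166 + 2704) - 37097 = 2870 - 37097 = -34227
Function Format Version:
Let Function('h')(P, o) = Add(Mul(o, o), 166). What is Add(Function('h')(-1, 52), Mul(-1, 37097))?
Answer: -34227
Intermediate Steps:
Function('h')(P, o) = Add(166, Pow(o, 2)) (Function('h')(P, o) = Add(Pow(o, 2), 166) = Add(166, Pow(o, 2)))
Add(Function('h')(-1, 52), Mul(-1, 37097)) = Add(Add(166, Pow(52, 2)), Mul(-1, 37097)) = Add(Add(166, 2704), -37097) = Add(2870, -37097) = -34227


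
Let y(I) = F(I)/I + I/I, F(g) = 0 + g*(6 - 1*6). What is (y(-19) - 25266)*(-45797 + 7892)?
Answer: 957669825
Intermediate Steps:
F(g) = 0 (F(g) = 0 + g*(6 - 6) = 0 + g*0 = 0 + 0 = 0)
y(I) = 1 (y(I) = 0/I + I/I = 0 + 1 = 1)
(y(-19) - 25266)*(-45797 + 7892) = (1 - 25266)*(-45797 + 7892) = -25265*(-37905) = 957669825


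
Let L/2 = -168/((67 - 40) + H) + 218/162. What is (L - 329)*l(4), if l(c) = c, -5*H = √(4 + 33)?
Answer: -499097828/368307 - 1680*√37/4547 ≈ -1357.4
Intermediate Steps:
H = -√37/5 (H = -√(4 + 33)/5 = -√37/5 ≈ -1.2166)
L = 218/81 - 336/(27 - √37/5) (L = 2*(-168/((67 - 40) - √37/5) + 218/162) = 2*(-168/(27 - √37/5) + 218*(1/162)) = 2*(-168/(27 - √37/5) + 109/81) = 2*(109/81 - 168/(27 - √37/5)) = 218/81 - 336/(27 - √37/5) ≈ -10.340)
(L - 329)*l(4) = ((-3601454/368307 - 420*√37/4547) - 329)*4 = (-124774457/368307 - 420*√37/4547)*4 = -499097828/368307 - 1680*√37/4547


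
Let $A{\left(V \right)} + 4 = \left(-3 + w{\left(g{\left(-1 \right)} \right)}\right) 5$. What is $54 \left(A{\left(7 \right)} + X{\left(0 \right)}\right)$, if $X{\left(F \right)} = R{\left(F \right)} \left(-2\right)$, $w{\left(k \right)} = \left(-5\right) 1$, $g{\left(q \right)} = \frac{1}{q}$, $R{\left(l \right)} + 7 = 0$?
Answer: $-1620$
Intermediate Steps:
$R{\left(l \right)} = -7$ ($R{\left(l \right)} = -7 + 0 = -7$)
$w{\left(k \right)} = -5$
$A{\left(V \right)} = -44$ ($A{\left(V \right)} = -4 + \left(-3 - 5\right) 5 = -4 - 40 = -44$)
$X{\left(F \right)} = 14$ ($X{\left(F \right)} = \left(-7\right) \left(-2\right) = 14$)
$54 \left(A{\left(7 \right)} + X{\left(0 \right)}\right) = 54 \left(-44 + 14\right) = 54 \left(-30\right) = -1620$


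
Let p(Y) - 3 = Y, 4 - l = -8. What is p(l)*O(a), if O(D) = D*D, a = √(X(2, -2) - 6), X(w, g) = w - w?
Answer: -90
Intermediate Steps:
l = 12 (l = 4 - 1*(-8) = 4 + 8 = 12)
p(Y) = 3 + Y
X(w, g) = 0
a = I*√6 (a = √(0 - 6) = √(-6) = I*√6 ≈ 2.4495*I)
O(D) = D²
p(l)*O(a) = (3 + 12)*(I*√6)² = 15*(-6) = -90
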